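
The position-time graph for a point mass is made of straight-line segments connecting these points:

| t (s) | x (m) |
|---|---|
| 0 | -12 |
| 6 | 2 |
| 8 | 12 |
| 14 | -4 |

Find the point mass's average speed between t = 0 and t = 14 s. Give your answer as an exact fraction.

20/7 m/s

Average speed = (total path length)/(elapsed time); on a piecewise-linear x-t graph the path length is Σ|Δx|.
0–6 s: |Δx| = |2 − -12| = 14 m
6–8 s: |Δx| = |12 − 2| = 10 m
8–14 s: |Δx| = |-4 − 12| = 16 m
Total path = 40 m; average speed = 40/14 = 20/7 m/s.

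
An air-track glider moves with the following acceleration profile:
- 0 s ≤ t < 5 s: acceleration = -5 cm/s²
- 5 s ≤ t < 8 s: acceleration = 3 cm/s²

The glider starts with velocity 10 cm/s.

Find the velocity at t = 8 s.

Δv equals the area under the a-t graph; then v = v₀ + Δv.
0–5 s: -5 × 5 = -25 cm/s
5–8 s: 3 × 3 = 9 cm/s
Δv = -16 cm/s, so v(8) = 10 + (-16) = -6 cm/s.

-6 cm/s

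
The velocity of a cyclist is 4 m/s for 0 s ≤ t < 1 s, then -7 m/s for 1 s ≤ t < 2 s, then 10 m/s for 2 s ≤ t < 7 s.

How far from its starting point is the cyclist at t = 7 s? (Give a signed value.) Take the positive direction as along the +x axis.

47 m

Net displacement equals the area under the velocity-time graph (areas below the axis count negative).
0–1 s: 4 × 1 = 4 m
1–2 s: -7 × 1 = -7 m
2–7 s: 10 × 5 = 50 m
Net displacement = 47 m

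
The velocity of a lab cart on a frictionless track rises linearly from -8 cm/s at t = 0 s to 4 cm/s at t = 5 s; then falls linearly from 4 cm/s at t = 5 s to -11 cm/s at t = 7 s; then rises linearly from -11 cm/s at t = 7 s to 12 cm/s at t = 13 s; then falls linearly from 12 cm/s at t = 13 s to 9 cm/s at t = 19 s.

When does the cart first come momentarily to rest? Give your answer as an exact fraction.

v changes sign on 0–5 s (from -8 to 4); the graph is linear there, so v = 0 at t = 0 + (8)·(5 − 0)/(4 − -8) = 10/3 s.

t = 10/3 s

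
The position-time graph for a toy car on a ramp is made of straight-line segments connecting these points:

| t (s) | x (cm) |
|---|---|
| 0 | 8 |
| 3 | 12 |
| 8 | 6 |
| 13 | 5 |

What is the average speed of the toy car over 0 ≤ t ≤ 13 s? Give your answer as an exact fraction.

11/13 cm/s

Average speed = (total path length)/(elapsed time); on a piecewise-linear x-t graph the path length is Σ|Δx|.
0–3 s: |Δx| = |12 − 8| = 4 cm
3–8 s: |Δx| = |6 − 12| = 6 cm
8–13 s: |Δx| = |5 − 6| = 1 cm
Total path = 11 cm; average speed = 11/13 = 11/13 cm/s.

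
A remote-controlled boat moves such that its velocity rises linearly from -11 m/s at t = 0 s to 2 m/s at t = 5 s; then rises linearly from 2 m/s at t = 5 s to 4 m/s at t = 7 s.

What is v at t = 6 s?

3 m/s

On 5–7 s the graph is linear from 2 to 4 m/s: v(6) = 2 + (4 − 2)·(6 − 5)/(7 − 5) = 3 m/s.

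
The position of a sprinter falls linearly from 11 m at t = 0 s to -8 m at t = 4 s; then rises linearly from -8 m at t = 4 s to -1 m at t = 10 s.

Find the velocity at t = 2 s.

Velocity is the slope of the x-t graph on 0–4 s: (-8 − 11)/(4 − 0) = -4.75 m/s.

-4.75 m/s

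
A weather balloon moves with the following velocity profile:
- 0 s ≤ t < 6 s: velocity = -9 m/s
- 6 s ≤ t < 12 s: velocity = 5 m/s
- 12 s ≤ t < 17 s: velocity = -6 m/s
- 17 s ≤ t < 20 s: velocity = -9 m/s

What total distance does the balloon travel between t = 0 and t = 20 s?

141 m

Total distance travelled is ∫|v| dt — sum the magnitudes of each area piece.
0–6 s: |-9| × 6 = 54 m
6–12 s: |5| × 6 = 30 m
12–17 s: |-6| × 5 = 30 m
17–20 s: |-9| × 3 = 27 m
Total distance = 141 m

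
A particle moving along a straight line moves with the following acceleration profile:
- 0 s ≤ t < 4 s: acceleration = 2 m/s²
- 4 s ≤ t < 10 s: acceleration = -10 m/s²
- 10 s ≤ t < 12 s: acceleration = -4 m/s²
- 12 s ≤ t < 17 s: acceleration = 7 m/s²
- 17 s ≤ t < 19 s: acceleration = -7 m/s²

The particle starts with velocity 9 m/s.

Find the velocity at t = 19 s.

-30 m/s

Δv equals the area under the a-t graph; then v = v₀ + Δv.
0–4 s: 2 × 4 = 8 m/s
4–10 s: -10 × 6 = -60 m/s
10–12 s: -4 × 2 = -8 m/s
12–17 s: 7 × 5 = 35 m/s
17–19 s: -7 × 2 = -14 m/s
Δv = -39 m/s, so v(19) = 9 + (-39) = -30 m/s.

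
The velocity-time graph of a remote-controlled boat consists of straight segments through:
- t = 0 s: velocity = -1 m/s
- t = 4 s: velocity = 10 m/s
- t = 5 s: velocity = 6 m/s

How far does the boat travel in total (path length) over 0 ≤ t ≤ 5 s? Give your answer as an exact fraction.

Total distance travelled is ∫|v| dt — sum the magnitudes of each area piece.
0–4 s: v = 0 at t = 4/11 s; triangle areas 2/11 + 200/11 = 202/11 m
4–5 s: |½(10 + 6)(1)| = 8 m
Total distance = 290/11 m

290/11 m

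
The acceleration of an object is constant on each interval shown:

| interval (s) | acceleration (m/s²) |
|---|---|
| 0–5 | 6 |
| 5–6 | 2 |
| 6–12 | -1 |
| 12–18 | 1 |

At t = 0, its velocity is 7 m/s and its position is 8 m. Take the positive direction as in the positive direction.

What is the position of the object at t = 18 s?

588 m

On each constant-a segment, Δv = aΔt and Δx = v₀Δt + ½aΔt²; chain segment to segment.
0–5 s: v starts 7 m/s; Δx = 7·5 + ½·6·5² = 110 m; v ends 37 m/s.
5–6 s: v starts 37 m/s; Δx = 37·1 + ½·2·1² = 38 m; v ends 39 m/s.
6–12 s: v starts 39 m/s; Δx = 39·6 + ½·-1·6² = 216 m; v ends 33 m/s.
12–18 s: v starts 33 m/s; Δx = 33·6 + ½·1·6² = 216 m; v ends 39 m/s.
x(18) = 8 + Σ Δx = 588 m.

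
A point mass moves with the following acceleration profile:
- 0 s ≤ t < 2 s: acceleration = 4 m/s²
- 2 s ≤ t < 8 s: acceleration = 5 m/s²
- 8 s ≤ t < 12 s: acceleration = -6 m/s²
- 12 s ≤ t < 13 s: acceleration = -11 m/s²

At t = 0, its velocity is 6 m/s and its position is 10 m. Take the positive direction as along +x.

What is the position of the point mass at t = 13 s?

346.5 m

On each constant-a segment, Δv = aΔt and Δx = v₀Δt + ½aΔt²; chain segment to segment.
0–2 s: v starts 6 m/s; Δx = 6·2 + ½·4·2² = 20 m; v ends 14 m/s.
2–8 s: v starts 14 m/s; Δx = 14·6 + ½·5·6² = 174 m; v ends 44 m/s.
8–12 s: v starts 44 m/s; Δx = 44·4 + ½·-6·4² = 128 m; v ends 20 m/s.
12–13 s: v starts 20 m/s; Δx = 20·1 + ½·-11·1² = 14.5 m; v ends 9 m/s.
x(13) = 10 + Σ Δx = 346.5 m.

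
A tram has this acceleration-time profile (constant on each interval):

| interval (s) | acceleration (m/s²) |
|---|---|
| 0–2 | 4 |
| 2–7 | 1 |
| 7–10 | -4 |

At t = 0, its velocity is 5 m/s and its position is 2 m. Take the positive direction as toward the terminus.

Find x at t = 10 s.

On each constant-a segment, Δv = aΔt and Δx = v₀Δt + ½aΔt²; chain segment to segment.
0–2 s: v starts 5 m/s; Δx = 5·2 + ½·4·2² = 18 m; v ends 13 m/s.
2–7 s: v starts 13 m/s; Δx = 13·5 + ½·1·5² = 77.5 m; v ends 18 m/s.
7–10 s: v starts 18 m/s; Δx = 18·3 + ½·-4·3² = 36 m; v ends 6 m/s.
x(10) = 2 + Σ Δx = 133.5 m.

133.5 m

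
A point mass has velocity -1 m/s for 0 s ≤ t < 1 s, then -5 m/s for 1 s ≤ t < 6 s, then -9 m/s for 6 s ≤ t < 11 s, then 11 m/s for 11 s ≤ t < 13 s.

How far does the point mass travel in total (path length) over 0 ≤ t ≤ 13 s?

93 m

Distance (not displacement) is the total path length: add the absolute areas under v-t.
0–1 s: |-1| × 1 = 1 m
1–6 s: |-5| × 5 = 25 m
6–11 s: |-9| × 5 = 45 m
11–13 s: |11| × 2 = 22 m
Total distance = 93 m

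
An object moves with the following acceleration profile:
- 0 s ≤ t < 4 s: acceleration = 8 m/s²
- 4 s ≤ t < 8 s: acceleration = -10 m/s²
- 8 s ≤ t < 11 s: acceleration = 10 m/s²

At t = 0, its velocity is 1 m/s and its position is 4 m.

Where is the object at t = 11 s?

On each constant-a segment, Δv = aΔt and Δx = v₀Δt + ½aΔt²; chain segment to segment.
0–4 s: v starts 1 m/s; Δx = 1·4 + ½·8·4² = 68 m; v ends 33 m/s.
4–8 s: v starts 33 m/s; Δx = 33·4 + ½·-10·4² = 52 m; v ends -7 m/s.
8–11 s: v starts -7 m/s; Δx = -7·3 + ½·10·3² = 24 m; v ends 23 m/s.
x(11) = 4 + Σ Δx = 148 m.

148 m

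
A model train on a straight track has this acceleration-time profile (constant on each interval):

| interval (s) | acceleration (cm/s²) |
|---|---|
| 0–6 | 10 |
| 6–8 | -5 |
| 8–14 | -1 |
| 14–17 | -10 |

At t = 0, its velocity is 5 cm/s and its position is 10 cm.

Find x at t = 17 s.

754 cm

On each constant-a segment, Δv = aΔt and Δx = v₀Δt + ½aΔt²; chain segment to segment.
0–6 s: v starts 5 cm/s; Δx = 5·6 + ½·10·6² = 210 cm; v ends 65 cm/s.
6–8 s: v starts 65 cm/s; Δx = 65·2 + ½·-5·2² = 120 cm; v ends 55 cm/s.
8–14 s: v starts 55 cm/s; Δx = 55·6 + ½·-1·6² = 312 cm; v ends 49 cm/s.
14–17 s: v starts 49 cm/s; Δx = 49·3 + ½·-10·3² = 102 cm; v ends 19 cm/s.
x(17) = 10 + Σ Δx = 754 cm.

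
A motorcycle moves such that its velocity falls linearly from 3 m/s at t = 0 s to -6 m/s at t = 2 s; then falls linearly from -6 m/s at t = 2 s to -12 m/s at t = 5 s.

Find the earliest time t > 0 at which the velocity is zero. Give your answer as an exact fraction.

v changes sign on 0–2 s (from 3 to -6); the graph is linear there, so v = 0 at t = 0 + (-3)·(2 − 0)/(-6 − 3) = 2/3 s.

t = 2/3 s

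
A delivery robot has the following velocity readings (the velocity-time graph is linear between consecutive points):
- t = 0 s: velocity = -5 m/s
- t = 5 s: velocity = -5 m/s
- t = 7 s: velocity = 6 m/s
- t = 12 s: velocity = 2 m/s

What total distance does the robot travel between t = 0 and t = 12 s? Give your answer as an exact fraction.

556/11 m

Distance (not displacement) is the total path length: add the absolute areas under v-t.
0–5 s: |-5| × 5 = 25 m
5–7 s: v = 0 at t = 65/11 s; triangle areas 25/11 + 36/11 = 61/11 m
7–12 s: |½(6 + 2)(5)| = 20 m
Total distance = 556/11 m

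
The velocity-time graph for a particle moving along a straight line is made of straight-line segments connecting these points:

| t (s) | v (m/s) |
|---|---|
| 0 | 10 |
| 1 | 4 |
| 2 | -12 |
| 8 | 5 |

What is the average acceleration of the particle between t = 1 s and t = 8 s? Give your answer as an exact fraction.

Average acceleration = Δv/Δt = (5 − 4)/(8 − 1) = 1/7 m/s².

1/7 m/s²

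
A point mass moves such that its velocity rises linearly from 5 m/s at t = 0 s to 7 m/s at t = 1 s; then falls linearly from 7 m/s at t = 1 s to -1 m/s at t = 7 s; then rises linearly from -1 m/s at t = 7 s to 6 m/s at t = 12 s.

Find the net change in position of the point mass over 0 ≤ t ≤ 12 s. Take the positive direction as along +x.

36.5 m

Net displacement equals the area under the velocity-time graph (areas below the axis count negative).
0–1 s: ½(5 + 7)(1) = 6 m
1–7 s: ½(7 + -1)(6) = 18 m
7–12 s: ½(-1 + 6)(5) = 12.5 m
Net displacement = 36.5 m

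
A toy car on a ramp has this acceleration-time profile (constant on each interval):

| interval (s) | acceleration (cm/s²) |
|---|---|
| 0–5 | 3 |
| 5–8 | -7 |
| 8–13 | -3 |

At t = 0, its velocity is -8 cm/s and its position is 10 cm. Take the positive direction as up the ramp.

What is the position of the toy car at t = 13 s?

On each constant-a segment, Δv = aΔt and Δx = v₀Δt + ½aΔt²; chain segment to segment.
0–5 s: v starts -8 cm/s; Δx = -8·5 + ½·3·5² = -2.5 cm; v ends 7 cm/s.
5–8 s: v starts 7 cm/s; Δx = 7·3 + ½·-7·3² = -10.5 cm; v ends -14 cm/s.
8–13 s: v starts -14 cm/s; Δx = -14·5 + ½·-3·5² = -107.5 cm; v ends -29 cm/s.
x(13) = 10 + Σ Δx = -110.5 cm.

-110.5 cm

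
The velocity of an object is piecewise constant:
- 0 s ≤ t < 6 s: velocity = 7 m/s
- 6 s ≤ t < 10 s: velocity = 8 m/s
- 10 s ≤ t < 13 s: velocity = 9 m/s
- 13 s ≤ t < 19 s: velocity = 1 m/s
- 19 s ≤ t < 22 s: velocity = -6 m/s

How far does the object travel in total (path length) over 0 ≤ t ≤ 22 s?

125 m

Total distance travelled is ∫|v| dt — sum the magnitudes of each area piece.
0–6 s: |7| × 6 = 42 m
6–10 s: |8| × 4 = 32 m
10–13 s: |9| × 3 = 27 m
13–19 s: |1| × 6 = 6 m
19–22 s: |-6| × 3 = 18 m
Total distance = 125 m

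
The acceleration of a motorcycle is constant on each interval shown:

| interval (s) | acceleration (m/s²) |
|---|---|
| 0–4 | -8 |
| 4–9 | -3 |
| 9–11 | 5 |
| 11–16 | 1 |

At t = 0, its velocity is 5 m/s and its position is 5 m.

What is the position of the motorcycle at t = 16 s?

-433 m

On each constant-a segment, Δv = aΔt and Δx = v₀Δt + ½aΔt²; chain segment to segment.
0–4 s: v starts 5 m/s; Δx = 5·4 + ½·-8·4² = -44 m; v ends -27 m/s.
4–9 s: v starts -27 m/s; Δx = -27·5 + ½·-3·5² = -172.5 m; v ends -42 m/s.
9–11 s: v starts -42 m/s; Δx = -42·2 + ½·5·2² = -74 m; v ends -32 m/s.
11–16 s: v starts -32 m/s; Δx = -32·5 + ½·1·5² = -147.5 m; v ends -27 m/s.
x(16) = 5 + Σ Δx = -433 m.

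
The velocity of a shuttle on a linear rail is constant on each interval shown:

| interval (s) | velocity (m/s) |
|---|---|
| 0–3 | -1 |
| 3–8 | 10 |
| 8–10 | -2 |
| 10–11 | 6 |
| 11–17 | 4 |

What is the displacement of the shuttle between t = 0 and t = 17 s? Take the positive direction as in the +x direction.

Displacement is the signed area under the v-t curve.
0–3 s: -1 × 3 = -3 m
3–8 s: 10 × 5 = 50 m
8–10 s: -2 × 2 = -4 m
10–11 s: 6 × 1 = 6 m
11–17 s: 4 × 6 = 24 m
Net displacement = 73 m

73 m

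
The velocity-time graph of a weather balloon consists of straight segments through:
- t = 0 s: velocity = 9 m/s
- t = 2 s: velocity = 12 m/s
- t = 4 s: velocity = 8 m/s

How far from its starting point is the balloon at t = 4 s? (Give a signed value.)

41 m

Net displacement equals the area under the velocity-time graph (areas below the axis count negative).
0–2 s: ½(9 + 12)(2) = 21 m
2–4 s: ½(12 + 8)(2) = 20 m
Net displacement = 41 m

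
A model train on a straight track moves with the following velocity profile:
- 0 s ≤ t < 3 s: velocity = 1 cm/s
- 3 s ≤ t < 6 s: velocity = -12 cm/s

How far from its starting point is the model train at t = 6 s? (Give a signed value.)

Displacement is the signed area under the v-t curve.
0–3 s: 1 × 3 = 3 cm
3–6 s: -12 × 3 = -36 cm
Net displacement = -33 cm

-33 cm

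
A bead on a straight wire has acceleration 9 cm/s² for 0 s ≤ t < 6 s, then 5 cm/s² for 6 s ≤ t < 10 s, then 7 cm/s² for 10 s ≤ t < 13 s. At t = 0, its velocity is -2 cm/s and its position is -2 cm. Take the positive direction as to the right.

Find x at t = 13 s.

On each constant-a segment, Δv = aΔt and Δx = v₀Δt + ½aΔt²; chain segment to segment.
0–6 s: v starts -2 cm/s; Δx = -2·6 + ½·9·6² = 150 cm; v ends 52 cm/s.
6–10 s: v starts 52 cm/s; Δx = 52·4 + ½·5·4² = 248 cm; v ends 72 cm/s.
10–13 s: v starts 72 cm/s; Δx = 72·3 + ½·7·3² = 247.5 cm; v ends 93 cm/s.
x(13) = -2 + Σ Δx = 643.5 cm.

643.5 cm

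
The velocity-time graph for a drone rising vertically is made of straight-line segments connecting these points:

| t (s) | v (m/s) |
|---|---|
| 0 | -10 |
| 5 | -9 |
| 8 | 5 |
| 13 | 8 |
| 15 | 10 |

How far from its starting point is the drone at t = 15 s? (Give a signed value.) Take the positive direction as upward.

Displacement is the signed area under the v-t curve.
0–5 s: ½(-10 + -9)(5) = -47.5 m
5–8 s: ½(-9 + 5)(3) = -6 m
8–13 s: ½(5 + 8)(5) = 32.5 m
13–15 s: ½(8 + 10)(2) = 18 m
Net displacement = -3 m

-3 m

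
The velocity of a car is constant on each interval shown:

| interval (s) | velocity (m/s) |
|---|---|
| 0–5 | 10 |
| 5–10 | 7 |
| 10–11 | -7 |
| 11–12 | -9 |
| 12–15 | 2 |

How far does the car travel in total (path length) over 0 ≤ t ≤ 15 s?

107 m

Total distance travelled is ∫|v| dt — sum the magnitudes of each area piece.
0–5 s: |10| × 5 = 50 m
5–10 s: |7| × 5 = 35 m
10–11 s: |-7| × 1 = 7 m
11–12 s: |-9| × 1 = 9 m
12–15 s: |2| × 3 = 6 m
Total distance = 107 m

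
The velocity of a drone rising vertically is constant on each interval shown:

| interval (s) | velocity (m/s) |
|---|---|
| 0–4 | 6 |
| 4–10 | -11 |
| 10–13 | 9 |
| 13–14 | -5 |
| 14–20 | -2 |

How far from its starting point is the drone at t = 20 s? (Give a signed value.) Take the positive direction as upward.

Displacement is the signed area under the v-t curve.
0–4 s: 6 × 4 = 24 m
4–10 s: -11 × 6 = -66 m
10–13 s: 9 × 3 = 27 m
13–14 s: -5 × 1 = -5 m
14–20 s: -2 × 6 = -12 m
Net displacement = -32 m

-32 m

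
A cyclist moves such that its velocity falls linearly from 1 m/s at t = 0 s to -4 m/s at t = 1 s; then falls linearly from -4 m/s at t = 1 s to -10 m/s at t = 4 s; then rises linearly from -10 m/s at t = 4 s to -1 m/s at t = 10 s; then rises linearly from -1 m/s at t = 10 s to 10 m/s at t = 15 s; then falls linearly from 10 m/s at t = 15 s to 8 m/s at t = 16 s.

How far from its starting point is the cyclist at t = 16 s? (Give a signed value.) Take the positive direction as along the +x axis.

-24 m

Displacement is the signed area under the v-t curve.
0–1 s: ½(1 + -4)(1) = -1.5 m
1–4 s: ½(-4 + -10)(3) = -21 m
4–10 s: ½(-10 + -1)(6) = -33 m
10–15 s: ½(-1 + 10)(5) = 22.5 m
15–16 s: ½(10 + 8)(1) = 9 m
Net displacement = -24 m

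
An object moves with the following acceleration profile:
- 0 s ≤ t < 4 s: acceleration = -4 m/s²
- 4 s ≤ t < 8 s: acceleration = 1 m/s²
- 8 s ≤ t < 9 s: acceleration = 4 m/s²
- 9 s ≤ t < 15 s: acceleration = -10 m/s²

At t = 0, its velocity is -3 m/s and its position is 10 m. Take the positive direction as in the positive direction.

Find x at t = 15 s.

-361 m

On each constant-a segment, Δv = aΔt and Δx = v₀Δt + ½aΔt²; chain segment to segment.
0–4 s: v starts -3 m/s; Δx = -3·4 + ½·-4·4² = -44 m; v ends -19 m/s.
4–8 s: v starts -19 m/s; Δx = -19·4 + ½·1·4² = -68 m; v ends -15 m/s.
8–9 s: v starts -15 m/s; Δx = -15·1 + ½·4·1² = -13 m; v ends -11 m/s.
9–15 s: v starts -11 m/s; Δx = -11·6 + ½·-10·6² = -246 m; v ends -71 m/s.
x(15) = 10 + Σ Δx = -361 m.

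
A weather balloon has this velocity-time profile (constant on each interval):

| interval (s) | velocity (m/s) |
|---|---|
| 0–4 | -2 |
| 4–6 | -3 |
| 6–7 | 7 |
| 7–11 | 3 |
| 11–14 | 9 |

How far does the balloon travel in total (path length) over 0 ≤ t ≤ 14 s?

Total distance travelled is ∫|v| dt — sum the magnitudes of each area piece.
0–4 s: |-2| × 4 = 8 m
4–6 s: |-3| × 2 = 6 m
6–7 s: |7| × 1 = 7 m
7–11 s: |3| × 4 = 12 m
11–14 s: |9| × 3 = 27 m
Total distance = 60 m

60 m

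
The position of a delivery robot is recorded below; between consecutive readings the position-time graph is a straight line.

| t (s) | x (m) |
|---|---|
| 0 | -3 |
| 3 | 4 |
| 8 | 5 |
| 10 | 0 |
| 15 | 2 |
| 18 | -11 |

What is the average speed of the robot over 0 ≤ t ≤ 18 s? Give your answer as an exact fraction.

14/9 m/s

Average speed = (total path length)/(elapsed time); on a piecewise-linear x-t graph the path length is Σ|Δx|.
0–3 s: |Δx| = |4 − -3| = 7 m
3–8 s: |Δx| = |5 − 4| = 1 m
8–10 s: |Δx| = |0 − 5| = 5 m
10–15 s: |Δx| = |2 − 0| = 2 m
15–18 s: |Δx| = |-11 − 2| = 13 m
Total path = 28 m; average speed = 28/18 = 14/9 m/s.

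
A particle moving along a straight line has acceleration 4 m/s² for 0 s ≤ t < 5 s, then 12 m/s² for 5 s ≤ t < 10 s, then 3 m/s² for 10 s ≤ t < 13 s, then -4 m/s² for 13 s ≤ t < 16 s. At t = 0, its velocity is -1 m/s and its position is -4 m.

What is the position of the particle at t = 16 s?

782.5 m

On each constant-a segment, Δv = aΔt and Δx = v₀Δt + ½aΔt²; chain segment to segment.
0–5 s: v starts -1 m/s; Δx = -1·5 + ½·4·5² = 45 m; v ends 19 m/s.
5–10 s: v starts 19 m/s; Δx = 19·5 + ½·12·5² = 245 m; v ends 79 m/s.
10–13 s: v starts 79 m/s; Δx = 79·3 + ½·3·3² = 250.5 m; v ends 88 m/s.
13–16 s: v starts 88 m/s; Δx = 88·3 + ½·-4·3² = 246 m; v ends 76 m/s.
x(16) = -4 + Σ Δx = 782.5 m.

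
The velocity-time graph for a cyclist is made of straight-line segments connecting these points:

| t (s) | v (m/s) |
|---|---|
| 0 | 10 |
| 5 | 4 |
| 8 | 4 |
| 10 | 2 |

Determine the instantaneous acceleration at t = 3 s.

Acceleration is the slope of the v-t graph on 0–5 s: (4 − 10)/(5 − 0) = -1.2 m/s².

-1.2 m/s²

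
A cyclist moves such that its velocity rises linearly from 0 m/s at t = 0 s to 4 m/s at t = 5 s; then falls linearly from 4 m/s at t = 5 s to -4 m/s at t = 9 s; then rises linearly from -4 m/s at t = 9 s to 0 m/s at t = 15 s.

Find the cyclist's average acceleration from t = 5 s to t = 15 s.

Average acceleration = Δv/Δt = (0 − 4)/(15 − 5) = -0.4 m/s².

-0.4 m/s²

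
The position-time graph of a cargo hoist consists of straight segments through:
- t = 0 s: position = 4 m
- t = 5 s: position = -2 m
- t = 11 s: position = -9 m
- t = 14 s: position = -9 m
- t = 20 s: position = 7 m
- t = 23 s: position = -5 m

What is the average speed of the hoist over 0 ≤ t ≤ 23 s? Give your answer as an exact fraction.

41/23 m/s

Average speed = (total path length)/(elapsed time); on a piecewise-linear x-t graph the path length is Σ|Δx|.
0–5 s: |Δx| = |-2 − 4| = 6 m
5–11 s: |Δx| = |-9 − -2| = 7 m
11–14 s: |Δx| = |-9 − -9| = 0 m
14–20 s: |Δx| = |7 − -9| = 16 m
20–23 s: |Δx| = |-5 − 7| = 12 m
Total path = 41 m; average speed = 41/23 = 41/23 m/s.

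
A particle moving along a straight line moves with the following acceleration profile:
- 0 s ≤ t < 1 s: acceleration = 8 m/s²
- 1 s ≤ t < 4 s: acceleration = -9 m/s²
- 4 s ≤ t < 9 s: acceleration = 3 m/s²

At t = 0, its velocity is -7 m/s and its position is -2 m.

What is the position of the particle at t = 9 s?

-135 m

On each constant-a segment, Δv = aΔt and Δx = v₀Δt + ½aΔt²; chain segment to segment.
0–1 s: v starts -7 m/s; Δx = -7·1 + ½·8·1² = -3 m; v ends 1 m/s.
1–4 s: v starts 1 m/s; Δx = 1·3 + ½·-9·3² = -37.5 m; v ends -26 m/s.
4–9 s: v starts -26 m/s; Δx = -26·5 + ½·3·5² = -92.5 m; v ends -11 m/s.
x(9) = -2 + Σ Δx = -135 m.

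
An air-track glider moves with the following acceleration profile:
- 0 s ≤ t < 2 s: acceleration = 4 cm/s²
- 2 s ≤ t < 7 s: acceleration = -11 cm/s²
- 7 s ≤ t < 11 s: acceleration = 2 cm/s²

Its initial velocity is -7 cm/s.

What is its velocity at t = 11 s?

-46 cm/s

Δv equals the area under the a-t graph; then v = v₀ + Δv.
0–2 s: 4 × 2 = 8 cm/s
2–7 s: -11 × 5 = -55 cm/s
7–11 s: 2 × 4 = 8 cm/s
Δv = -39 cm/s, so v(11) = -7 + (-39) = -46 cm/s.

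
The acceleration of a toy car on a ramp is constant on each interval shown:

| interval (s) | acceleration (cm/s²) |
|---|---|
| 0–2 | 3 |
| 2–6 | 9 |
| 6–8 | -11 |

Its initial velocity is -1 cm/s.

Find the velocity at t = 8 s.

19 cm/s

Δv equals the area under the a-t graph; then v = v₀ + Δv.
0–2 s: 3 × 2 = 6 cm/s
2–6 s: 9 × 4 = 36 cm/s
6–8 s: -11 × 2 = -22 cm/s
Δv = 20 cm/s, so v(8) = -1 + (20) = 19 cm/s.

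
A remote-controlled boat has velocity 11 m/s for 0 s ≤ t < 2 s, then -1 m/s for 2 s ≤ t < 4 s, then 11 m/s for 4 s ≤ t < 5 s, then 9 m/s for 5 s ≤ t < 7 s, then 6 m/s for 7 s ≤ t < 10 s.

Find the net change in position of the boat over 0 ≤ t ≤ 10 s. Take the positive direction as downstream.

Net displacement equals the area under the velocity-time graph (areas below the axis count negative).
0–2 s: 11 × 2 = 22 m
2–4 s: -1 × 2 = -2 m
4–5 s: 11 × 1 = 11 m
5–7 s: 9 × 2 = 18 m
7–10 s: 6 × 3 = 18 m
Net displacement = 67 m

67 m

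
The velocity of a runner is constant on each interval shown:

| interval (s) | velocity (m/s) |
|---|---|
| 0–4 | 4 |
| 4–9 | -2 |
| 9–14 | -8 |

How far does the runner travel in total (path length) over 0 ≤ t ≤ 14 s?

Distance (not displacement) is the total path length: add the absolute areas under v-t.
0–4 s: |4| × 4 = 16 m
4–9 s: |-2| × 5 = 10 m
9–14 s: |-8| × 5 = 40 m
Total distance = 66 m

66 m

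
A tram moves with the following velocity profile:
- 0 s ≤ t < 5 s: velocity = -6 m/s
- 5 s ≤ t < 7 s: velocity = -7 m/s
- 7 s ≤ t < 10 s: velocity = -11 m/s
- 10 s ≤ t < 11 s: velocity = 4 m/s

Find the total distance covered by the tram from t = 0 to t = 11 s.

81 m

Total distance travelled is ∫|v| dt — sum the magnitudes of each area piece.
0–5 s: |-6| × 5 = 30 m
5–7 s: |-7| × 2 = 14 m
7–10 s: |-11| × 3 = 33 m
10–11 s: |4| × 1 = 4 m
Total distance = 81 m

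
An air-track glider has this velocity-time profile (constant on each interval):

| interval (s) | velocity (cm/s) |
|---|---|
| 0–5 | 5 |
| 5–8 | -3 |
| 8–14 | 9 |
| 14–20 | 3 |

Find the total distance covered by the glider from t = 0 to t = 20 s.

106 cm

Total distance travelled is ∫|v| dt — sum the magnitudes of each area piece.
0–5 s: |5| × 5 = 25 cm
5–8 s: |-3| × 3 = 9 cm
8–14 s: |9| × 6 = 54 cm
14–20 s: |3| × 6 = 18 cm
Total distance = 106 cm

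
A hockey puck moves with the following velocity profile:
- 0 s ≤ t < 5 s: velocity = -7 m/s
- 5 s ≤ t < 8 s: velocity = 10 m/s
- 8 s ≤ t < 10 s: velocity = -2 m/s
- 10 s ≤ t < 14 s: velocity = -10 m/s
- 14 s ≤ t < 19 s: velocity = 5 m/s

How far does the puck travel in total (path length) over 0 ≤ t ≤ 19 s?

Total distance travelled is ∫|v| dt — sum the magnitudes of each area piece.
0–5 s: |-7| × 5 = 35 m
5–8 s: |10| × 3 = 30 m
8–10 s: |-2| × 2 = 4 m
10–14 s: |-10| × 4 = 40 m
14–19 s: |5| × 5 = 25 m
Total distance = 134 m

134 m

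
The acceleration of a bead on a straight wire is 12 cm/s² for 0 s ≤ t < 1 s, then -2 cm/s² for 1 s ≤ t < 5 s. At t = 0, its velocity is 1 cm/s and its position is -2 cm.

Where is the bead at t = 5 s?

41 cm

On each constant-a segment, Δv = aΔt and Δx = v₀Δt + ½aΔt²; chain segment to segment.
0–1 s: v starts 1 cm/s; Δx = 1·1 + ½·12·1² = 7 cm; v ends 13 cm/s.
1–5 s: v starts 13 cm/s; Δx = 13·4 + ½·-2·4² = 36 cm; v ends 5 cm/s.
x(5) = -2 + Σ Δx = 41 cm.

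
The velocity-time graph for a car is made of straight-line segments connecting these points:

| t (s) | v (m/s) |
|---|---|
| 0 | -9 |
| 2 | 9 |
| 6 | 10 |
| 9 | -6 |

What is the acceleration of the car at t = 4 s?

Acceleration is the slope of the v-t graph on 2–6 s: (10 − 9)/(6 − 2) = 0.25 m/s².

0.25 m/s²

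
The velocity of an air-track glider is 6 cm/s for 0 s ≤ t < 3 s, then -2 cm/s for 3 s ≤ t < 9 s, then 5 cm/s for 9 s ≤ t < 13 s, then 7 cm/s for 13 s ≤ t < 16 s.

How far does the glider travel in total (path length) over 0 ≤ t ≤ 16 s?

71 cm

Distance (not displacement) is the total path length: add the absolute areas under v-t.
0–3 s: |6| × 3 = 18 cm
3–9 s: |-2| × 6 = 12 cm
9–13 s: |5| × 4 = 20 cm
13–16 s: |7| × 3 = 21 cm
Total distance = 71 cm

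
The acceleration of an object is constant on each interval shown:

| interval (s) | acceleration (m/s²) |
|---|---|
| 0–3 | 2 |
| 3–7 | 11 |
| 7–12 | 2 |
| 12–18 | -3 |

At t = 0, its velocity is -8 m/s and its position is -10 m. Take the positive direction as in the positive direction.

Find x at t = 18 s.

On each constant-a segment, Δv = aΔt and Δx = v₀Δt + ½aΔt²; chain segment to segment.
0–3 s: v starts -8 m/s; Δx = -8·3 + ½·2·3² = -15 m; v ends -2 m/s.
3–7 s: v starts -2 m/s; Δx = -2·4 + ½·11·4² = 80 m; v ends 42 m/s.
7–12 s: v starts 42 m/s; Δx = 42·5 + ½·2·5² = 235 m; v ends 52 m/s.
12–18 s: v starts 52 m/s; Δx = 52·6 + ½·-3·6² = 258 m; v ends 34 m/s.
x(18) = -10 + Σ Δx = 548 m.

548 m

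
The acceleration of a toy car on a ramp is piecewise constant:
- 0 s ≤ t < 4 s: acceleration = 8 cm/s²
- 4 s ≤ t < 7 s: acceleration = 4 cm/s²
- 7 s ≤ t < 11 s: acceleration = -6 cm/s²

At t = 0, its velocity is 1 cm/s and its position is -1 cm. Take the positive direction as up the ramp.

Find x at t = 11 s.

316 cm

On each constant-a segment, Δv = aΔt and Δx = v₀Δt + ½aΔt²; chain segment to segment.
0–4 s: v starts 1 cm/s; Δx = 1·4 + ½·8·4² = 68 cm; v ends 33 cm/s.
4–7 s: v starts 33 cm/s; Δx = 33·3 + ½·4·3² = 117 cm; v ends 45 cm/s.
7–11 s: v starts 45 cm/s; Δx = 45·4 + ½·-6·4² = 132 cm; v ends 21 cm/s.
x(11) = -1 + Σ Δx = 316 cm.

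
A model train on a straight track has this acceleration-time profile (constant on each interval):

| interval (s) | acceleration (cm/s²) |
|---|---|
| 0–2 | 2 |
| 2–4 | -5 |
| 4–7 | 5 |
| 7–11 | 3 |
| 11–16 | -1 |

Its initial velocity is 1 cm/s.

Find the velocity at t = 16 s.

17 cm/s

Δv equals the area under the a-t graph; then v = v₀ + Δv.
0–2 s: 2 × 2 = 4 cm/s
2–4 s: -5 × 2 = -10 cm/s
4–7 s: 5 × 3 = 15 cm/s
7–11 s: 3 × 4 = 12 cm/s
11–16 s: -1 × 5 = -5 cm/s
Δv = 16 cm/s, so v(16) = 1 + (16) = 17 cm/s.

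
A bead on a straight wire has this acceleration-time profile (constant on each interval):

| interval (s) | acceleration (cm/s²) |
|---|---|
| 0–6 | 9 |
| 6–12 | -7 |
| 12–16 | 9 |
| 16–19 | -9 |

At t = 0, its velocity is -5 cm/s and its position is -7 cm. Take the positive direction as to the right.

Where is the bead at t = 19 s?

481.5 cm

On each constant-a segment, Δv = aΔt and Δx = v₀Δt + ½aΔt²; chain segment to segment.
0–6 s: v starts -5 cm/s; Δx = -5·6 + ½·9·6² = 132 cm; v ends 49 cm/s.
6–12 s: v starts 49 cm/s; Δx = 49·6 + ½·-7·6² = 168 cm; v ends 7 cm/s.
12–16 s: v starts 7 cm/s; Δx = 7·4 + ½·9·4² = 100 cm; v ends 43 cm/s.
16–19 s: v starts 43 cm/s; Δx = 43·3 + ½·-9·3² = 88.5 cm; v ends 16 cm/s.
x(19) = -7 + Σ Δx = 481.5 cm.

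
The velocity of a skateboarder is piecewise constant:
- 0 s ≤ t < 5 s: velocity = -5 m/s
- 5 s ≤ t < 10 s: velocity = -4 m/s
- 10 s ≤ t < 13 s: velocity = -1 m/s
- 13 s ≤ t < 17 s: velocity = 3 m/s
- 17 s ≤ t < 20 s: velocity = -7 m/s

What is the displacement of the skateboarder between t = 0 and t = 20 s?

Displacement is the signed area under the v-t curve.
0–5 s: -5 × 5 = -25 m
5–10 s: -4 × 5 = -20 m
10–13 s: -1 × 3 = -3 m
13–17 s: 3 × 4 = 12 m
17–20 s: -7 × 3 = -21 m
Net displacement = -57 m

-57 m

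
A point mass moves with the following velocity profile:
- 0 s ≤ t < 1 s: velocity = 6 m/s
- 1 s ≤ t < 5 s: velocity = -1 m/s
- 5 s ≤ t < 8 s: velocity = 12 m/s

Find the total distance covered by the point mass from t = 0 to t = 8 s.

46 m

Total distance travelled is ∫|v| dt — sum the magnitudes of each area piece.
0–1 s: |6| × 1 = 6 m
1–5 s: |-1| × 4 = 4 m
5–8 s: |12| × 3 = 36 m
Total distance = 46 m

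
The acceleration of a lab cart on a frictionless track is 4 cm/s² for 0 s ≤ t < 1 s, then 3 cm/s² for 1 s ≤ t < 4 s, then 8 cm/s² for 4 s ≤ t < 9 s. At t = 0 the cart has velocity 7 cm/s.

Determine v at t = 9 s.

60 cm/s

Δv equals the area under the a-t graph; then v = v₀ + Δv.
0–1 s: 4 × 1 = 4 cm/s
1–4 s: 3 × 3 = 9 cm/s
4–9 s: 8 × 5 = 40 cm/s
Δv = 53 cm/s, so v(9) = 7 + (53) = 60 cm/s.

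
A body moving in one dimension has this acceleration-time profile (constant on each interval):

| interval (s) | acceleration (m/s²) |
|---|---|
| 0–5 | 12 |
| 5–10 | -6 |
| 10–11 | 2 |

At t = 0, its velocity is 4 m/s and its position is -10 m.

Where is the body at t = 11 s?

440 m

On each constant-a segment, Δv = aΔt and Δx = v₀Δt + ½aΔt²; chain segment to segment.
0–5 s: v starts 4 m/s; Δx = 4·5 + ½·12·5² = 170 m; v ends 64 m/s.
5–10 s: v starts 64 m/s; Δx = 64·5 + ½·-6·5² = 245 m; v ends 34 m/s.
10–11 s: v starts 34 m/s; Δx = 34·1 + ½·2·1² = 35 m; v ends 36 m/s.
x(11) = -10 + Σ Δx = 440 m.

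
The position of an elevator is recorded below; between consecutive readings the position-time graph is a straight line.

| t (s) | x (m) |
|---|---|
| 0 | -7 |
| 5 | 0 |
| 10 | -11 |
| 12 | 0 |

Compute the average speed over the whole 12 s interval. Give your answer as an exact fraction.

29/12 m/s

Average speed = (total path length)/(elapsed time); on a piecewise-linear x-t graph the path length is Σ|Δx|.
0–5 s: |Δx| = |0 − -7| = 7 m
5–10 s: |Δx| = |-11 − 0| = 11 m
10–12 s: |Δx| = |0 − -11| = 11 m
Total path = 29 m; average speed = 29/12 = 29/12 m/s.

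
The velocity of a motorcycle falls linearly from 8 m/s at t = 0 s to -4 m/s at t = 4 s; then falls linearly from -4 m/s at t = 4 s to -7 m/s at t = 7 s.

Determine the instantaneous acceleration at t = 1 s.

-3 m/s²

Acceleration is the slope of the v-t graph on 0–4 s: (-4 − 8)/(4 − 0) = -3 m/s².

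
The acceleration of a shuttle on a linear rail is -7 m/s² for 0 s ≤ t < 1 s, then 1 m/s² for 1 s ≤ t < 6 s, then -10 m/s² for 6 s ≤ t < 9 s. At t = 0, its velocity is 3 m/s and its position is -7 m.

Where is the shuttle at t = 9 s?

-57 m

On each constant-a segment, Δv = aΔt and Δx = v₀Δt + ½aΔt²; chain segment to segment.
0–1 s: v starts 3 m/s; Δx = 3·1 + ½·-7·1² = -0.5 m; v ends -4 m/s.
1–6 s: v starts -4 m/s; Δx = -4·5 + ½·1·5² = -7.5 m; v ends 1 m/s.
6–9 s: v starts 1 m/s; Δx = 1·3 + ½·-10·3² = -42 m; v ends -29 m/s.
x(9) = -7 + Σ Δx = -57 m.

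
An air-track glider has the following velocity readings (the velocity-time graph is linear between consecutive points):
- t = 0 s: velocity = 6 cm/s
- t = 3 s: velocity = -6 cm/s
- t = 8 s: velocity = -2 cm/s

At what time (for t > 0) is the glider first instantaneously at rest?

v changes sign on 0–3 s (from 6 to -6); the graph is linear there, so v = 0 at t = 0 + (-6)·(3 − 0)/(-6 − 6) = 1.5 s.

t = 1.5 s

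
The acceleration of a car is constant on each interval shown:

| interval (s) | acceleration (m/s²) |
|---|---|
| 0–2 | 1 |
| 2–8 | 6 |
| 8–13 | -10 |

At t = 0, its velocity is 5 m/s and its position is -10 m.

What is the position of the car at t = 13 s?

On each constant-a segment, Δv = aΔt and Δx = v₀Δt + ½aΔt²; chain segment to segment.
0–2 s: v starts 5 m/s; Δx = 5·2 + ½·1·2² = 12 m; v ends 7 m/s.
2–8 s: v starts 7 m/s; Δx = 7·6 + ½·6·6² = 150 m; v ends 43 m/s.
8–13 s: v starts 43 m/s; Δx = 43·5 + ½·-10·5² = 90 m; v ends -7 m/s.
x(13) = -10 + Σ Δx = 242 m.

242 m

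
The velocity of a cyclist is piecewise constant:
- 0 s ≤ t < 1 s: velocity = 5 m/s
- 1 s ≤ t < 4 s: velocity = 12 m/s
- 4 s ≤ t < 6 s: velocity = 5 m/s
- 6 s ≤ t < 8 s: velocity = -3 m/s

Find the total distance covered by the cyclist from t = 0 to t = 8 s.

Total distance travelled is ∫|v| dt — sum the magnitudes of each area piece.
0–1 s: |5| × 1 = 5 m
1–4 s: |12| × 3 = 36 m
4–6 s: |5| × 2 = 10 m
6–8 s: |-3| × 2 = 6 m
Total distance = 57 m

57 m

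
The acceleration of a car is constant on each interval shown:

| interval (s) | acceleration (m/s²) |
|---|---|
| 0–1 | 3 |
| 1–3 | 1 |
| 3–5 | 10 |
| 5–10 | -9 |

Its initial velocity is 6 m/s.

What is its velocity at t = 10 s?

-14 m/s

Δv equals the area under the a-t graph; then v = v₀ + Δv.
0–1 s: 3 × 1 = 3 m/s
1–3 s: 1 × 2 = 2 m/s
3–5 s: 10 × 2 = 20 m/s
5–10 s: -9 × 5 = -45 m/s
Δv = -20 m/s, so v(10) = 6 + (-20) = -14 m/s.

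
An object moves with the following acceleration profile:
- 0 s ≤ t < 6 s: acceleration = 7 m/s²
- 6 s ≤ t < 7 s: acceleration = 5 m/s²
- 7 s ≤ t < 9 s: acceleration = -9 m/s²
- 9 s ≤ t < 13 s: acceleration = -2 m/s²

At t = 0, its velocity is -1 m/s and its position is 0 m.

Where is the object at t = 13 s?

333.5 m

On each constant-a segment, Δv = aΔt and Δx = v₀Δt + ½aΔt²; chain segment to segment.
0–6 s: v starts -1 m/s; Δx = -1·6 + ½·7·6² = 120 m; v ends 41 m/s.
6–7 s: v starts 41 m/s; Δx = 41·1 + ½·5·1² = 43.5 m; v ends 46 m/s.
7–9 s: v starts 46 m/s; Δx = 46·2 + ½·-9·2² = 74 m; v ends 28 m/s.
9–13 s: v starts 28 m/s; Δx = 28·4 + ½·-2·4² = 96 m; v ends 20 m/s.
x(13) = 0 + Σ Δx = 333.5 m.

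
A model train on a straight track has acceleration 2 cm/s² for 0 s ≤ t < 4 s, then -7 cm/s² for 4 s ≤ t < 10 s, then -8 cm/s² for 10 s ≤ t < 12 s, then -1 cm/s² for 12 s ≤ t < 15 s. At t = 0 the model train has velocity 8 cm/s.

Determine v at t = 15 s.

-45 cm/s

Δv equals the area under the a-t graph; then v = v₀ + Δv.
0–4 s: 2 × 4 = 8 cm/s
4–10 s: -7 × 6 = -42 cm/s
10–12 s: -8 × 2 = -16 cm/s
12–15 s: -1 × 3 = -3 cm/s
Δv = -53 cm/s, so v(15) = 8 + (-53) = -45 cm/s.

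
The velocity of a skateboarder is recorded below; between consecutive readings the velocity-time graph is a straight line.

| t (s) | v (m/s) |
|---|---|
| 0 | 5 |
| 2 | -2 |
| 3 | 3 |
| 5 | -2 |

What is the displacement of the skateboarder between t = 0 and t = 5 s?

4.5 m

Displacement is the signed area under the v-t curve.
0–2 s: ½(5 + -2)(2) = 3 m
2–3 s: ½(-2 + 3)(1) = 0.5 m
3–5 s: ½(3 + -2)(2) = 1 m
Net displacement = 4.5 m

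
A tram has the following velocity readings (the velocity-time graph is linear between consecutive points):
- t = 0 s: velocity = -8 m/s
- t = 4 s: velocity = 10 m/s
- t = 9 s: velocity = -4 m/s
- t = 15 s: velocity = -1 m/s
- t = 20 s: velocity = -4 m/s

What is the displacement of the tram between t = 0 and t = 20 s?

Net displacement equals the area under the velocity-time graph (areas below the axis count negative).
0–4 s: ½(-8 + 10)(4) = 4 m
4–9 s: ½(10 + -4)(5) = 15 m
9–15 s: ½(-4 + -1)(6) = -15 m
15–20 s: ½(-1 + -4)(5) = -12.5 m
Net displacement = -8.5 m

-8.5 m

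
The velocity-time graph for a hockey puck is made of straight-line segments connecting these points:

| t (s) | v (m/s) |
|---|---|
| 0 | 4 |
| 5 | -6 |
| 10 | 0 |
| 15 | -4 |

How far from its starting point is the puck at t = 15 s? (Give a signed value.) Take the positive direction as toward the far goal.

Displacement is the signed area under the v-t curve.
0–5 s: ½(4 + -6)(5) = -5 m
5–10 s: ½(-6 + 0)(5) = -15 m
10–15 s: ½(0 + -4)(5) = -10 m
Net displacement = -30 m

-30 m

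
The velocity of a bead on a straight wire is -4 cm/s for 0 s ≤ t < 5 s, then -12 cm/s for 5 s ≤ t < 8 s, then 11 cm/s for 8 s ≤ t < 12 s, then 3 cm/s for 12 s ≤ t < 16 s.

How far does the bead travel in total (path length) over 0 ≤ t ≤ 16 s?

112 cm

Total distance travelled is ∫|v| dt — sum the magnitudes of each area piece.
0–5 s: |-4| × 5 = 20 cm
5–8 s: |-12| × 3 = 36 cm
8–12 s: |11| × 4 = 44 cm
12–16 s: |3| × 4 = 12 cm
Total distance = 112 cm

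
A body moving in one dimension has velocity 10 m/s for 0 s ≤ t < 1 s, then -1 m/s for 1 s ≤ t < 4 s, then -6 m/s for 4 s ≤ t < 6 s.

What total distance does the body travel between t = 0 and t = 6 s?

Distance (not displacement) is the total path length: add the absolute areas under v-t.
0–1 s: |10| × 1 = 10 m
1–4 s: |-1| × 3 = 3 m
4–6 s: |-6| × 2 = 12 m
Total distance = 25 m

25 m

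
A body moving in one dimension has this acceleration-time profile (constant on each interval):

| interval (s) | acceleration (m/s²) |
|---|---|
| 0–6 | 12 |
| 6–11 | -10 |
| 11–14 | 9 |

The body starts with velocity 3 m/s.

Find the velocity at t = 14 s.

Δv equals the area under the a-t graph; then v = v₀ + Δv.
0–6 s: 12 × 6 = 72 m/s
6–11 s: -10 × 5 = -50 m/s
11–14 s: 9 × 3 = 27 m/s
Δv = 49 m/s, so v(14) = 3 + (49) = 52 m/s.

52 m/s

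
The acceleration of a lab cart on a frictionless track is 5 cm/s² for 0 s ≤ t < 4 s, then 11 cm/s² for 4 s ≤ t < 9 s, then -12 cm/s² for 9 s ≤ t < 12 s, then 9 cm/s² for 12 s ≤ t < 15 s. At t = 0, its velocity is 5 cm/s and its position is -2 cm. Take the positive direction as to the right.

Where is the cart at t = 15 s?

On each constant-a segment, Δv = aΔt and Δx = v₀Δt + ½aΔt²; chain segment to segment.
0–4 s: v starts 5 cm/s; Δx = 5·4 + ½·5·4² = 60 cm; v ends 25 cm/s.
4–9 s: v starts 25 cm/s; Δx = 25·5 + ½·11·5² = 262.5 cm; v ends 80 cm/s.
9–12 s: v starts 80 cm/s; Δx = 80·3 + ½·-12·3² = 186 cm; v ends 44 cm/s.
12–15 s: v starts 44 cm/s; Δx = 44·3 + ½·9·3² = 172.5 cm; v ends 71 cm/s.
x(15) = -2 + Σ Δx = 679 cm.

679 cm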